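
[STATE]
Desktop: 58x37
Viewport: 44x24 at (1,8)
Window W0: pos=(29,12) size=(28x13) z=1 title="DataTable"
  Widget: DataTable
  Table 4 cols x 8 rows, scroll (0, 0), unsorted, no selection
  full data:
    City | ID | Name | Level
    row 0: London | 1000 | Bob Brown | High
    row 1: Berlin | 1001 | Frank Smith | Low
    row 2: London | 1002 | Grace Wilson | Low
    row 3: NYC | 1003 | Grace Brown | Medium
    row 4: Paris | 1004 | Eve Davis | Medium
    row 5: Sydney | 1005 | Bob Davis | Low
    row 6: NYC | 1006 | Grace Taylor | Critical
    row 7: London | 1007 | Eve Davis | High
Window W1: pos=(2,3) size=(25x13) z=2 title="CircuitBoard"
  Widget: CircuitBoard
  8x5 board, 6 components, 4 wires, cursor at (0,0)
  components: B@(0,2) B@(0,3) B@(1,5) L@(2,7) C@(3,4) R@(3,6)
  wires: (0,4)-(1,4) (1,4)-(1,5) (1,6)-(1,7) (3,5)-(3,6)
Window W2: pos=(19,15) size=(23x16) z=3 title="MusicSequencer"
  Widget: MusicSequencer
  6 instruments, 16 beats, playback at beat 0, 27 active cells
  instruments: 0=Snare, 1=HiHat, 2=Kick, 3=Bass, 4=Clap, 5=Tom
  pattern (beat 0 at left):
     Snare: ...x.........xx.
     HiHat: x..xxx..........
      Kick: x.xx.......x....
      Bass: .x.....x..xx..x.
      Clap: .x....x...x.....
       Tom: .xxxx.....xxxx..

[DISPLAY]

 ┃                    │  ┃                  
 ┃1                   · ─┃                  
 ┃                       ┃                  
 ┃2                      ┃                  
 ┃                       ┃  ┏━━━━━━━━━━━━━━━
 ┃3                   C  ┃  ┃ DataTable     
 ┃                       ┃  ┠───────────────
 ┗━━━━━━━━━━━━━━━━┏━━━━━━━━━━━━━━━━━━━━━┓Nam
                  ┃ MusicSequencer      ┃───
                  ┠─────────────────────┨Bob
                  ┃      ▼12345678901234┃Fra
                  ┃ Snare···█·········██┃Gra
                  ┃ HiHat█··███·········┃Gra
                  ┃  Kick█·██·······█···┃Eve
                  ┃  Bass·█·····█··██··█┃Bob
                  ┃  Clap·█····█···█····┃Gra
                  ┃   Tom·████·····████·┃━━━
                  ┃                     ┃   
                  ┃                     ┃   
                  ┃                     ┃   
                  ┃                     ┃   
                  ┃                     ┃   
                  ┗━━━━━━━━━━━━━━━━━━━━━┛   
                                            


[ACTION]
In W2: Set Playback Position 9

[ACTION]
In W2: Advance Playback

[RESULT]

 ┃                    │  ┃                  
 ┃1                   · ─┃                  
 ┃                       ┃                  
 ┃2                      ┃                  
 ┃                       ┃  ┏━━━━━━━━━━━━━━━
 ┃3                   C  ┃  ┃ DataTable     
 ┃                       ┃  ┠───────────────
 ┗━━━━━━━━━━━━━━━━┏━━━━━━━━━━━━━━━━━━━━━┓Nam
                  ┃ MusicSequencer      ┃───
                  ┠─────────────────────┨Bob
                  ┃      0123456789▼1234┃Fra
                  ┃ Snare···█·········██┃Gra
                  ┃ HiHat█··███·········┃Gra
                  ┃  Kick█·██·······█···┃Eve
                  ┃  Bass·█·····█··██··█┃Bob
                  ┃  Clap·█····█···█····┃Gra
                  ┃   Tom·████·····████·┃━━━
                  ┃                     ┃   
                  ┃                     ┃   
                  ┃                     ┃   
                  ┃                     ┃   
                  ┃                     ┃   
                  ┗━━━━━━━━━━━━━━━━━━━━━┛   
                                            


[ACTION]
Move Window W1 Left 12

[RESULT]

                    │  ┃                    
1                   · ─┃                    
                       ┃                    
2                      ┃                    
                       ┃    ┏━━━━━━━━━━━━━━━
3                   C  ┃    ┃ DataTable     
                       ┃    ┠───────────────
━━━━━━━━━━━━━━━━━━┏━━━━━━━━━━━━━━━━━━━━━┓Nam
                  ┃ MusicSequencer      ┃───
                  ┠─────────────────────┨Bob
                  ┃      0123456789▼1234┃Fra
                  ┃ Snare···█·········██┃Gra
                  ┃ HiHat█··███·········┃Gra
                  ┃  Kick█·██·······█···┃Eve
                  ┃  Bass·█·····█··██··█┃Bob
                  ┃  Clap·█····█···█····┃Gra
                  ┃   Tom·████·····████·┃━━━
                  ┃                     ┃   
                  ┃                     ┃   
                  ┃                     ┃   
                  ┃                     ┃   
                  ┃                     ┃   
                  ┗━━━━━━━━━━━━━━━━━━━━━┛   
                                            


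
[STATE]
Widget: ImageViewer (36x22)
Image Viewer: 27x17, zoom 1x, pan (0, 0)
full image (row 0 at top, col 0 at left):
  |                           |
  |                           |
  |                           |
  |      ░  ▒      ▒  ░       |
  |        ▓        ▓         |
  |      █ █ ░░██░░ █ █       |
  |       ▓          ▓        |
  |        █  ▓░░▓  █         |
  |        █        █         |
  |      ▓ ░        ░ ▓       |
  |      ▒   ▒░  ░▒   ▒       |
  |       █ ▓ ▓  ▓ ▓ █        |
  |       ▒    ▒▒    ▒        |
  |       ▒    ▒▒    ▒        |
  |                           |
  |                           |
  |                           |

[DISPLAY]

                                    
                                    
                                    
      ░  ▒      ▒  ░                
        ▓        ▓                  
      █ █ ░░██░░ █ █                
       ▓          ▓                 
        █  ▓░░▓  █                  
        █        █                  
      ▓ ░        ░ ▓                
      ▒   ▒░  ░▒   ▒                
       █ ▓ ▓  ▓ ▓ █                 
       ▒    ▒▒    ▒                 
       ▒    ▒▒    ▒                 
                                    
                                    
                                    
                                    
                                    
                                    
                                    
                                    


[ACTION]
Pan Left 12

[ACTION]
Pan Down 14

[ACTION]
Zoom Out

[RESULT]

                                    
                                    
                                    
                                    
                                    
                                    
                                    
                                    
                                    
                                    
                                    
                                    
                                    
                                    
                                    
                                    
                                    
                                    
                                    
                                    
                                    
                                    


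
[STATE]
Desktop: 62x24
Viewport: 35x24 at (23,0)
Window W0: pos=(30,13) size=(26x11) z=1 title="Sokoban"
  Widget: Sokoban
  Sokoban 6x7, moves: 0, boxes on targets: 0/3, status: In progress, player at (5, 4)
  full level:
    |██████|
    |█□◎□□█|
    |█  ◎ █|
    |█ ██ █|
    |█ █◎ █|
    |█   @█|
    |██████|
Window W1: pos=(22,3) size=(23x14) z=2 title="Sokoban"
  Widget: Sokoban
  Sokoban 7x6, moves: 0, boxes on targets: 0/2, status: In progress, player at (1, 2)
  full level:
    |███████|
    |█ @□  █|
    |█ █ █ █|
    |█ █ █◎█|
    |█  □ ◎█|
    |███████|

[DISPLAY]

                                   
                                   
                                   
━━━━━━━━━━━━━━━━━━━━━┓             
 Sokoban             ┃             
─────────────────────┨             
███████              ┃             
█ @□  █              ┃             
█ █ █ █              ┃             
█ █ █◎█              ┃             
█  □ ◎█              ┃             
███████              ┃             
Moves: 0  0/2        ┃             
                     ┃━━━━━━━━━━┓  
                     ┃          ┃  
                     ┃──────────┨  
━━━━━━━━━━━━━━━━━━━━━┛          ┃  
       ┃█□◎□□█                  ┃  
       ┃█  ◎ █                  ┃  
       ┃█ ██ █                  ┃  
       ┃█ █◎ █                  ┃  
       ┃█   @█                  ┃  
       ┃██████                  ┃  
       ┗━━━━━━━━━━━━━━━━━━━━━━━━┛  


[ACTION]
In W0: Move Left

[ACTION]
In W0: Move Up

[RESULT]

                                   
                                   
                                   
━━━━━━━━━━━━━━━━━━━━━┓             
 Sokoban             ┃             
─────────────────────┨             
███████              ┃             
█ @□  █              ┃             
█ █ █ █              ┃             
█ █ █◎█              ┃             
█  □ ◎█              ┃             
███████              ┃             
Moves: 0  0/2        ┃             
                     ┃━━━━━━━━━━┓  
                     ┃          ┃  
                     ┃──────────┨  
━━━━━━━━━━━━━━━━━━━━━┛          ┃  
       ┃█□◎□□█                  ┃  
       ┃█  ◎ █                  ┃  
       ┃█ ██ █                  ┃  
       ┃█ █+ █                  ┃  
       ┃█    █                  ┃  
       ┃██████                  ┃  
       ┗━━━━━━━━━━━━━━━━━━━━━━━━┛  


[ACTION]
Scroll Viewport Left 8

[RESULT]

                                   
                                   
                                   
       ┏━━━━━━━━━━━━━━━━━━━━━┓     
       ┃ Sokoban             ┃     
       ┠─────────────────────┨     
       ┃███████              ┃     
       ┃█ @□  █              ┃     
       ┃█ █ █ █              ┃     
       ┃█ █ █◎█              ┃     
       ┃█  □ ◎█              ┃     
       ┃███████              ┃     
       ┃Moves: 0  0/2        ┃     
       ┃                     ┃━━━━━
       ┃                     ┃     
       ┃                     ┃─────
       ┗━━━━━━━━━━━━━━━━━━━━━┛     
               ┃█□◎□□█             
               ┃█  ◎ █             
               ┃█ ██ █             
               ┃█ █+ █             
               ┃█    █             
               ┃██████             
               ┗━━━━━━━━━━━━━━━━━━━


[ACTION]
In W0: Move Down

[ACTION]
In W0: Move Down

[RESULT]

                                   
                                   
                                   
       ┏━━━━━━━━━━━━━━━━━━━━━┓     
       ┃ Sokoban             ┃     
       ┠─────────────────────┨     
       ┃███████              ┃     
       ┃█ @□  █              ┃     
       ┃█ █ █ █              ┃     
       ┃█ █ █◎█              ┃     
       ┃█  □ ◎█              ┃     
       ┃███████              ┃     
       ┃Moves: 0  0/2        ┃     
       ┃                     ┃━━━━━
       ┃                     ┃     
       ┃                     ┃─────
       ┗━━━━━━━━━━━━━━━━━━━━━┛     
               ┃█□◎□□█             
               ┃█  ◎ █             
               ┃█ ██ █             
               ┃█ █◎ █             
               ┃█  @ █             
               ┃██████             
               ┗━━━━━━━━━━━━━━━━━━━


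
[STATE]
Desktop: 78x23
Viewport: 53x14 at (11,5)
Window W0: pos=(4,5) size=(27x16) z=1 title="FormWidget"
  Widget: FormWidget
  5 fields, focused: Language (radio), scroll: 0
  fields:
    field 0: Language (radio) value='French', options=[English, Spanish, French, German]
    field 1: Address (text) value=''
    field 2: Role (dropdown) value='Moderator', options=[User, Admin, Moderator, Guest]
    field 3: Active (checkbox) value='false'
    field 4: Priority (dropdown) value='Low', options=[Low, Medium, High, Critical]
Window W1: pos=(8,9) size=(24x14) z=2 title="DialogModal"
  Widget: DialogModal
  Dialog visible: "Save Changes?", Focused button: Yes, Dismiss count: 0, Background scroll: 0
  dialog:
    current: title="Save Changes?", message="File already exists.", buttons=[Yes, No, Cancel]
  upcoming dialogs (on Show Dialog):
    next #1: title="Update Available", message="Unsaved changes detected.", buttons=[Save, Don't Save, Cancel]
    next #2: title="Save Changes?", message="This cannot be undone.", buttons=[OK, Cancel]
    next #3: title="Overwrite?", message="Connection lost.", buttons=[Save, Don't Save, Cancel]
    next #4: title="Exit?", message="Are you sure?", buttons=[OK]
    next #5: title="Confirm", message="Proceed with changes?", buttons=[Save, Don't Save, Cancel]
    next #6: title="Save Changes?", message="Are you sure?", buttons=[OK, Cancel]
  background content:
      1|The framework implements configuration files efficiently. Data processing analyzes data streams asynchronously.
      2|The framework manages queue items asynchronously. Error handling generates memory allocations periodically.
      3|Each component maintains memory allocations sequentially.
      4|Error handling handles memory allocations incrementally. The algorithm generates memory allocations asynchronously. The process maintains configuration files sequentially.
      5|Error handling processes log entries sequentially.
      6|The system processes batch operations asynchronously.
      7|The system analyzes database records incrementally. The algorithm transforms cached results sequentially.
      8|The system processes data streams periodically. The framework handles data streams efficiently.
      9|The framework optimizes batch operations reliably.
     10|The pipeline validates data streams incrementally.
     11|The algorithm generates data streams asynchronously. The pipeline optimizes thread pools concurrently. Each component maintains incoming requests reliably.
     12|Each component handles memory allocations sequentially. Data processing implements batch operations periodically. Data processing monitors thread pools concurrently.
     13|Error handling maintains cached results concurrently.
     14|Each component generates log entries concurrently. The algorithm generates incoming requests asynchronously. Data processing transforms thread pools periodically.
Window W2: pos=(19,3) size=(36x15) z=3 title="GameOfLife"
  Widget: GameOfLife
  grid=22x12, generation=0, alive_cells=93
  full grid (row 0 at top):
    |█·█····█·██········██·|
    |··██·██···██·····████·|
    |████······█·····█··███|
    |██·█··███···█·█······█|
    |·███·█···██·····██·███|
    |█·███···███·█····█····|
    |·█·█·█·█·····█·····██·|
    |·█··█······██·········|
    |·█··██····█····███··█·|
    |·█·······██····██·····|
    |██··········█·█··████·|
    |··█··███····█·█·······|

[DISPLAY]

━━━━━━━━┠──────────────────────────────────┨         
idget   ┃Gen: 0                            ┃         
────────┃··██·██···██·····████·            ┃         
uage:   ┃████······█·····█··███            ┃         
━━━━━━━━┃██·█··███···█·█······█            ┃         
ialogMod┃·███·█···██·····██·███            ┃         
────────┃█·███···███·█····█····            ┃         
e framew┃·█·█·█·█·····█·····██·            ┃         
e framew┃·█··█······██·········            ┃         
┌───────┃·█··██····█····███··█·            ┃         
│ Save C┃·█·······██····██·····            ┃         
│File al┃██··········█·█··████·            ┃         
│[Yes]  ┗━━━━━━━━━━━━━━━━━━━━━━━━━━━━━━━━━━┛         
└────────────────┘da┃                                


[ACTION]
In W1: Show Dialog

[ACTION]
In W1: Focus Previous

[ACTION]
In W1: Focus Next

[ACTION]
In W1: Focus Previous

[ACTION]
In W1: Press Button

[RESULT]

━━━━━━━━┠──────────────────────────────────┨         
idget   ┃Gen: 0                            ┃         
────────┃··██·██···██·····████·            ┃         
uage:   ┃████······█·····█··███            ┃         
━━━━━━━━┃██·█··███···█·█······█            ┃         
ialogMod┃·███·█···██·····██·███            ┃         
────────┃█·███···███·█····█····            ┃         
e framew┃·█·█·█·█·····█·····██·            ┃         
e framew┃·█··█······██·········            ┃         
ch compo┃·█··██····█····███··█·            ┃         
ror hand┃·█·······██····██·····            ┃         
ror hand┃██··········█·█··████·            ┃         
e system┗━━━━━━━━━━━━━━━━━━━━━━━━━━━━━━━━━━┛         
e system analyzes da┃                                


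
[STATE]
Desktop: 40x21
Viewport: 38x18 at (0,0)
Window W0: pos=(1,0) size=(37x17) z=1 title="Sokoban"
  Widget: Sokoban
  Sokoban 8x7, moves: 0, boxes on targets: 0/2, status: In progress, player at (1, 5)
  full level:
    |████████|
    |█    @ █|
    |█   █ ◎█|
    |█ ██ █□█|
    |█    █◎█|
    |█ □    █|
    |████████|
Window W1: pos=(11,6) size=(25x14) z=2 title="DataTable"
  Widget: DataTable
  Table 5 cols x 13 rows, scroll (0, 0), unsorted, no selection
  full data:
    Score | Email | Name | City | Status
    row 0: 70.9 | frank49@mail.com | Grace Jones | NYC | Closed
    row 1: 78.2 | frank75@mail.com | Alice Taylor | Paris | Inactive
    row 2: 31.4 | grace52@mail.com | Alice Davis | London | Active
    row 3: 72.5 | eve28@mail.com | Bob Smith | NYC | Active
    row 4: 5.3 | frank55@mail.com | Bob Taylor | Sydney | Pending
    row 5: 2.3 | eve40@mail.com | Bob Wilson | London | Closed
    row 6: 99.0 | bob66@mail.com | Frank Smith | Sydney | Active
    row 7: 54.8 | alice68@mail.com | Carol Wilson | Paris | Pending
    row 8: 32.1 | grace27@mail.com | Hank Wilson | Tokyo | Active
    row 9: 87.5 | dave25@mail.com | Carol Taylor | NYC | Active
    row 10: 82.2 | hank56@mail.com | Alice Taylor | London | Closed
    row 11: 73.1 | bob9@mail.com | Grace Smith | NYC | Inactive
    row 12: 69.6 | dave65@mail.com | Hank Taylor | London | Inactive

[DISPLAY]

 ┏━━━━━━━━━━━━━━━━━━━━━━━━━━━━━━━━━━━┓
 ┃ Sokoban                           ┃
 ┠───────────────────────────────────┨
 ┃████████                           ┃
 ┃█    @ █                           ┃
 ┃█   █ ◎█                           ┃
 ┃█ ██ █□█ ┏━━━━━━━━━━━━━━━━━━━━━━━┓ ┃
 ┃█    █◎█ ┃ DataTable             ┃ ┃
 ┃█ □    █ ┠───────────────────────┨ ┃
 ┃████████ ┃Score│Email           │┃ ┃
 ┃Moves: 0 ┃─────┼────────────────┼┃ ┃
 ┃         ┃70.9 │frank49@mail.com│┃ ┃
 ┃         ┃78.2 │frank75@mail.com│┃ ┃
 ┃         ┃31.4 │grace52@mail.com│┃ ┃
 ┃         ┃72.5 │eve28@mail.com  │┃ ┃
 ┃         ┃5.3  │frank55@mail.com│┃ ┃
 ┗━━━━━━━━━┃2.3  │eve40@mail.com  │┃━┛
           ┃99.0 │bob66@mail.com  │┃  


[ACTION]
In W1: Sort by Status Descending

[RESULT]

 ┏━━━━━━━━━━━━━━━━━━━━━━━━━━━━━━━━━━━┓
 ┃ Sokoban                           ┃
 ┠───────────────────────────────────┨
 ┃████████                           ┃
 ┃█    @ █                           ┃
 ┃█   █ ◎█                           ┃
 ┃█ ██ █□█ ┏━━━━━━━━━━━━━━━━━━━━━━━┓ ┃
 ┃█    █◎█ ┃ DataTable             ┃ ┃
 ┃█ □    █ ┠───────────────────────┨ ┃
 ┃████████ ┃Score│Email           │┃ ┃
 ┃Moves: 0 ┃─────┼────────────────┼┃ ┃
 ┃         ┃5.3  │frank55@mail.com│┃ ┃
 ┃         ┃54.8 │alice68@mail.com│┃ ┃
 ┃         ┃78.2 │frank75@mail.com│┃ ┃
 ┃         ┃73.1 │bob9@mail.com   │┃ ┃
 ┃         ┃69.6 │dave65@mail.com │┃ ┃
 ┗━━━━━━━━━┃70.9 │frank49@mail.com│┃━┛
           ┃2.3  │eve40@mail.com  │┃  


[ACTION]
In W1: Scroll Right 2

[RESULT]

 ┏━━━━━━━━━━━━━━━━━━━━━━━━━━━━━━━━━━━┓
 ┃ Sokoban                           ┃
 ┠───────────────────────────────────┨
 ┃████████                           ┃
 ┃█    @ █                           ┃
 ┃█   █ ◎█                           ┃
 ┃█ ██ █□█ ┏━━━━━━━━━━━━━━━━━━━━━━━┓ ┃
 ┃█    █◎█ ┃ DataTable             ┃ ┃
 ┃█ □    █ ┠───────────────────────┨ ┃
 ┃████████ ┃ore│Email           │Na┃ ┃
 ┃Moves: 0 ┃───┼────────────────┼──┃ ┃
 ┃         ┃3  │frank55@mail.com│Bo┃ ┃
 ┃         ┃.8 │alice68@mail.com│Ca┃ ┃
 ┃         ┃.2 │frank75@mail.com│Al┃ ┃
 ┃         ┃.1 │bob9@mail.com   │Gr┃ ┃
 ┃         ┃.6 │dave65@mail.com │Ha┃ ┃
 ┗━━━━━━━━━┃.9 │frank49@mail.com│Gr┃━┛
           ┃3  │eve40@mail.com  │Bo┃  


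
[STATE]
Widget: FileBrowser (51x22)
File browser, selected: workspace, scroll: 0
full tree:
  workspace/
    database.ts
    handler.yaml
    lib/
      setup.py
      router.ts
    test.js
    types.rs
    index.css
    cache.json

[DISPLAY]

> [-] workspace/                                   
    database.ts                                    
    handler.yaml                                   
    [+] lib/                                       
    test.js                                        
    types.rs                                       
    index.css                                      
    cache.json                                     
                                                   
                                                   
                                                   
                                                   
                                                   
                                                   
                                                   
                                                   
                                                   
                                                   
                                                   
                                                   
                                                   
                                                   


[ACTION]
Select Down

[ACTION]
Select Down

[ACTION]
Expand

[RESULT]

  [-] workspace/                                   
    database.ts                                    
  > handler.yaml                                   
    [+] lib/                                       
    test.js                                        
    types.rs                                       
    index.css                                      
    cache.json                                     
                                                   
                                                   
                                                   
                                                   
                                                   
                                                   
                                                   
                                                   
                                                   
                                                   
                                                   
                                                   
                                                   
                                                   


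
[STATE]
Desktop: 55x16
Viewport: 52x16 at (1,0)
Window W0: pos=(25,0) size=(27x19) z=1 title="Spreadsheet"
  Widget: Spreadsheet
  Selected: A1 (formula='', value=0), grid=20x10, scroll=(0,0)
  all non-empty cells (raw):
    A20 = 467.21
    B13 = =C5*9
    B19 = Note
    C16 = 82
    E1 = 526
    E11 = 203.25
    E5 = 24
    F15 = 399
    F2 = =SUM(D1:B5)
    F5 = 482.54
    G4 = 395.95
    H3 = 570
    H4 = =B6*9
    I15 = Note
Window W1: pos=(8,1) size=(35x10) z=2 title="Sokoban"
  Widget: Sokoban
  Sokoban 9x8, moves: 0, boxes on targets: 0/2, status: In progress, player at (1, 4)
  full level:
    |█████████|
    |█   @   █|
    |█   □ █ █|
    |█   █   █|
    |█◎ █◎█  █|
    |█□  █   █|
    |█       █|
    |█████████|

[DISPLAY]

                        ┏━━━━━━━━━━━━━━━━━━━━━━━━━┓ 
       ┏━━━━━━━━━━━━━━━━━━━━━━━━━━━━━━━━━┓        ┃ 
       ┃ Sokoban                         ┃────────┨ 
       ┠─────────────────────────────────┨        ┃ 
       ┃█████████                        ┃      C ┃ 
       ┃█   @   █                        ┃--------┃ 
       ┃█   □ █ █                        ┃  0     ┃ 
       ┃█   █   █                        ┃  0     ┃ 
       ┃█◎ █◎█  █                        ┃  0     ┃ 
       ┃█□  █   █                        ┃  0     ┃ 
       ┗━━━━━━━━━━━━━━━━━━━━━━━━━━━━━━━━━┛  0     ┃ 
                        ┃  6        0       0     ┃ 
                        ┃  7        0       0     ┃ 
                        ┃  8        0       0     ┃ 
                        ┃  9        0       0     ┃ 
                        ┃ 10        0       0     ┃ 


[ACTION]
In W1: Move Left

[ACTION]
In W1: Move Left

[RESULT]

                        ┏━━━━━━━━━━━━━━━━━━━━━━━━━┓ 
       ┏━━━━━━━━━━━━━━━━━━━━━━━━━━━━━━━━━┓        ┃ 
       ┃ Sokoban                         ┃────────┨ 
       ┠─────────────────────────────────┨        ┃ 
       ┃█████████                        ┃      C ┃ 
       ┃█ @     █                        ┃--------┃ 
       ┃█   □ █ █                        ┃  0     ┃ 
       ┃█   █   █                        ┃  0     ┃ 
       ┃█◎ █◎█  █                        ┃  0     ┃ 
       ┃█□  █   █                        ┃  0     ┃ 
       ┗━━━━━━━━━━━━━━━━━━━━━━━━━━━━━━━━━┛  0     ┃ 
                        ┃  6        0       0     ┃ 
                        ┃  7        0       0     ┃ 
                        ┃  8        0       0     ┃ 
                        ┃  9        0       0     ┃ 
                        ┃ 10        0       0     ┃ 


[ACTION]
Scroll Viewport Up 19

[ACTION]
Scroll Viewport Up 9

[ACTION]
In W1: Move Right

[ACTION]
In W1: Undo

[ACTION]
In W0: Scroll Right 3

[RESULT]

                        ┏━━━━━━━━━━━━━━━━━━━━━━━━━┓ 
       ┏━━━━━━━━━━━━━━━━━━━━━━━━━━━━━━━━━┓        ┃ 
       ┃ Sokoban                         ┃────────┨ 
       ┠─────────────────────────────────┨        ┃ 
       ┃█████████                        ┃      F ┃ 
       ┃█ @     █                        ┃--------┃ 
       ┃█   □ █ █                        ┃526     ┃ 
       ┃█   █   █                        ┃  0     ┃ 
       ┃█◎ █◎█  █                        ┃  0     ┃ 
       ┃█□  █   █                        ┃  0     ┃ 
       ┗━━━━━━━━━━━━━━━━━━━━━━━━━━━━━━━━━┛ 24  482┃ 
                        ┃  6        0       0     ┃ 
                        ┃  7        0       0     ┃ 
                        ┃  8        0       0     ┃ 
                        ┃  9        0       0     ┃ 
                        ┃ 10        0       0     ┃ 


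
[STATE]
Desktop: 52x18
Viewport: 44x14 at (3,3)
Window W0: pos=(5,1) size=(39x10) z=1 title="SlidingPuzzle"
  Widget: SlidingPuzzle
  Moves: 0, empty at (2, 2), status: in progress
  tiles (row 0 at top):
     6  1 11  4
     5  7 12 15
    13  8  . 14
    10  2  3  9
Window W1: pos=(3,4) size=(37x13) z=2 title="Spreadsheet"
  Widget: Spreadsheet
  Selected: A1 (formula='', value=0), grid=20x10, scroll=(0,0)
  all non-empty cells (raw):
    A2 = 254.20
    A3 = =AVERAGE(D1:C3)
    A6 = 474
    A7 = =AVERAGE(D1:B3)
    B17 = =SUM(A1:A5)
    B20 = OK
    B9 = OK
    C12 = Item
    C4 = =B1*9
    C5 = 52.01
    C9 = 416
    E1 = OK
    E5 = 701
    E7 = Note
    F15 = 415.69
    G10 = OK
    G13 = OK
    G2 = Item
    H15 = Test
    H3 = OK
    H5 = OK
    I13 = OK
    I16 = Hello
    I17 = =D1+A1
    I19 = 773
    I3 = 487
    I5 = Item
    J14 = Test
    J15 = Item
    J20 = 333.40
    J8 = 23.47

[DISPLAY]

  ┠─────────────────────────────────────┨   
┏━━━━━━━━━━━━━━━━━━━━━━━━━━━━━━━━━━━┓   ┃   
┃ Spreadsheet                       ┃   ┃   
┠───────────────────────────────────┨   ┃   
┃A1:                                ┃   ┃   
┃       A       B       C       D   ┃   ┃   
┃-----------------------------------┃   ┃   
┃  1      [0]       0       0       ┃━━━┛   
┃  2   254.20       0       0       ┃       
┃  3        0       0       0       ┃       
┃  4        0       0       0       ┃       
┃  5        0       0   52.01       ┃       
┃  6      474       0       0       ┃       
┗━━━━━━━━━━━━━━━━━━━━━━━━━━━━━━━━━━━┛       


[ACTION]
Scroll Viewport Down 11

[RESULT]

┏━━━━━━━━━━━━━━━━━━━━━━━━━━━━━━━━━━━┓   ┃   
┃ Spreadsheet                       ┃   ┃   
┠───────────────────────────────────┨   ┃   
┃A1:                                ┃   ┃   
┃       A       B       C       D   ┃   ┃   
┃-----------------------------------┃   ┃   
┃  1      [0]       0       0       ┃━━━┛   
┃  2   254.20       0       0       ┃       
┃  3        0       0       0       ┃       
┃  4        0       0       0       ┃       
┃  5        0       0   52.01       ┃       
┃  6      474       0       0       ┃       
┗━━━━━━━━━━━━━━━━━━━━━━━━━━━━━━━━━━━┛       
                                            


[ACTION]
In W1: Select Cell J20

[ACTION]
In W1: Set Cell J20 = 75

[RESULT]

┏━━━━━━━━━━━━━━━━━━━━━━━━━━━━━━━━━━━┓   ┃   
┃ Spreadsheet                       ┃   ┃   
┠───────────────────────────────────┨   ┃   
┃J20: 75                            ┃   ┃   
┃       A       B       C       D   ┃   ┃   
┃-----------------------------------┃   ┃   
┃  1        0       0       0       ┃━━━┛   
┃  2   254.20       0       0       ┃       
┃  3        0       0       0       ┃       
┃  4        0       0       0       ┃       
┃  5        0       0   52.01       ┃       
┃  6      474       0       0       ┃       
┗━━━━━━━━━━━━━━━━━━━━━━━━━━━━━━━━━━━┛       
                                            


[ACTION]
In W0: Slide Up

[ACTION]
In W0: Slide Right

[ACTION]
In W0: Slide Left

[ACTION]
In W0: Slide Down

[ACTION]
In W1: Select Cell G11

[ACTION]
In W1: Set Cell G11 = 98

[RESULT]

┏━━━━━━━━━━━━━━━━━━━━━━━━━━━━━━━━━━━┓   ┃   
┃ Spreadsheet                       ┃   ┃   
┠───────────────────────────────────┨   ┃   
┃G11: 98                            ┃   ┃   
┃       A       B       C       D   ┃   ┃   
┃-----------------------------------┃   ┃   
┃  1        0       0       0       ┃━━━┛   
┃  2   254.20       0       0       ┃       
┃  3        0       0       0       ┃       
┃  4        0       0       0       ┃       
┃  5        0       0   52.01       ┃       
┃  6      474       0       0       ┃       
┗━━━━━━━━━━━━━━━━━━━━━━━━━━━━━━━━━━━┛       
                                            


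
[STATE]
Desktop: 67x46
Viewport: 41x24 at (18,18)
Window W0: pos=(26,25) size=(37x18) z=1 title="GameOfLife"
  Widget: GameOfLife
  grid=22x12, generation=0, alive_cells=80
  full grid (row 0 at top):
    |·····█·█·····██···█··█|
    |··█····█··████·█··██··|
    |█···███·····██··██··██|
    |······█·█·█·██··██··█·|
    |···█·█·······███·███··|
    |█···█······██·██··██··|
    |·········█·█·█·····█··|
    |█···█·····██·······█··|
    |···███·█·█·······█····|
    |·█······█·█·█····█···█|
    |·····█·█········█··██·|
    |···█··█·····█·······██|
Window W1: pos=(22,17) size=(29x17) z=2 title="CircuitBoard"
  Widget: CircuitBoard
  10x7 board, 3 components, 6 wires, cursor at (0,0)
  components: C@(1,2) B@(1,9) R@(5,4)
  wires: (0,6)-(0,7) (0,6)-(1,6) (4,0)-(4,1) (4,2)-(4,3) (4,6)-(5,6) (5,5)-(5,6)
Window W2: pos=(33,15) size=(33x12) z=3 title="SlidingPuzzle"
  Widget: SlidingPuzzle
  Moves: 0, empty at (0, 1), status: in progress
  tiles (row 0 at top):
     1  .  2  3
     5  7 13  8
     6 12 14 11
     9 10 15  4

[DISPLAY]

    ┃ CircuitBo┃┌────┬────┬────┬────┐    
    ┠──────────┃│  1 │    │  2 │  3 │    
    ┃   0 1 2 3┃├────┼────┼────┼────┤    
    ┃0  [.]    ┃│  5 │  7 │ 13 │  8 │    
    ┃          ┃├────┼────┼────┼────┤    
    ┃1         ┃│  6 │ 12 │ 14 │ 11 │    
    ┃          ┃├────┼────┼────┼────┤    
    ┃2         ┃│  9 │ 10 │ 15 │  4 │    
    ┃          ┗━━━━━━━━━━━━━━━━━━━━━━━━━
    ┃3                          ┃────────
    ┃                           ┃        
    ┃4   · ─ ·   · ─ ·          ┃        
    ┃                           ┃        
    ┃5                   R   · ─┃        
    ┃                           ┃        
    ┗━━━━━━━━━━━━━━━━━━━━━━━━━━━┛        
        ┃█···█······██·██··██··          
        ┃·········█·█·█·····█··          
        ┃█···█·····██·······█··          
        ┃···███·█·█·······█····          
        ┃·█······█·█·█····█···█          
        ┃·····█·█········█··██·          
        ┃···█··█·····█·······██          
        ┃                                


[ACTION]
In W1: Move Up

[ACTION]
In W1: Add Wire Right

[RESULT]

    ┃ CircuitBo┃┌────┬────┬────┬────┐    
    ┠──────────┃│  1 │    │  2 │  3 │    
    ┃   0 1 2 3┃├────┼────┼────┼────┤    
    ┃0  [.]─ · ┃│  5 │  7 │ 13 │  8 │    
    ┃          ┃├────┼────┼────┼────┤    
    ┃1         ┃│  6 │ 12 │ 14 │ 11 │    
    ┃          ┃├────┼────┼────┼────┤    
    ┃2         ┃│  9 │ 10 │ 15 │  4 │    
    ┃          ┗━━━━━━━━━━━━━━━━━━━━━━━━━
    ┃3                          ┃────────
    ┃                           ┃        
    ┃4   · ─ ·   · ─ ·          ┃        
    ┃                           ┃        
    ┃5                   R   · ─┃        
    ┃                           ┃        
    ┗━━━━━━━━━━━━━━━━━━━━━━━━━━━┛        
        ┃█···█······██·██··██··          
        ┃·········█·█·█·····█··          
        ┃█···█·····██·······█··          
        ┃···███·█·█·······█····          
        ┃·█······█·█·█····█···█          
        ┃·····█·█········█··██·          
        ┃···█··█·····█·······██          
        ┃                                


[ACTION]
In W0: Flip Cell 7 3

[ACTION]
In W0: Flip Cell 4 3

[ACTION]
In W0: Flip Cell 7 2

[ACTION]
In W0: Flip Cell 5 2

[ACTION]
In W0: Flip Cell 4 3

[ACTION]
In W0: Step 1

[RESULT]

    ┃ CircuitBo┃┌────┬────┬────┬────┐    
    ┠──────────┃│  1 │    │  2 │  3 │    
    ┃   0 1 2 3┃├────┼────┼────┼────┤    
    ┃0  [.]─ · ┃│  5 │  7 │ 13 │  8 │    
    ┃          ┃├────┼────┼────┼────┤    
    ┃1         ┃│  6 │ 12 │ 14 │ 11 │    
    ┃          ┃├────┼────┼────┼────┤    
    ┃2         ┃│  9 │ 10 │ 15 │  4 │    
    ┃          ┗━━━━━━━━━━━━━━━━━━━━━━━━━
    ┃3                          ┃────────
    ┃                           ┃        
    ┃4   · ─ ·   · ─ ·          ┃        
    ┃                           ┃        
    ┃5                   R   · ─┃        
    ┃                           ┃        
    ┗━━━━━━━━━━━━━━━━━━━━━━━━━━━┛        
        ┃···██·····██···███··█·          
        ┃··█·█········██····██·          
        ┃··█··█··██·██·····█···          
        ┃·█···█··██········█···          
        ┃·····█·███······███·█·          
        ┃······██···█·······█··          
        ┃······█············███          
        ┃                                
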